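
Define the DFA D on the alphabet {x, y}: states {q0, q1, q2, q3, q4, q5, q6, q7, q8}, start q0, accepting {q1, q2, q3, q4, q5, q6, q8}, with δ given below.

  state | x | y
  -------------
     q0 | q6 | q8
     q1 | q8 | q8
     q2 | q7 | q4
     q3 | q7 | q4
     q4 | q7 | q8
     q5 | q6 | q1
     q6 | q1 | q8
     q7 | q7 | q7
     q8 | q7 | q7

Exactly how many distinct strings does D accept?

The useful subgraph on states {q0, q1, q6, q8} is acyclic, so L(D) is finite; the longest accepting path visits 4 useful states, giving maximum string length 3.
Counting accepting paths from q0 by length: 2 of length 1, 2 of length 2, 2 of length 3. Total 6.

6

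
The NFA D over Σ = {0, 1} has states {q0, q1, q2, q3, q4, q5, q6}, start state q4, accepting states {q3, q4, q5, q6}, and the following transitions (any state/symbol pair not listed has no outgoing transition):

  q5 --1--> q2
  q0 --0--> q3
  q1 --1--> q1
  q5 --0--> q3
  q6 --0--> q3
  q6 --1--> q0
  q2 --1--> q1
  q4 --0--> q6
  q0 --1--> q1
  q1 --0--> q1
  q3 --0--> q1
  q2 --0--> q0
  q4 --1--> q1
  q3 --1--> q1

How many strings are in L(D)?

4

The useful subgraph on states {q0, q3, q4, q6} is acyclic, so L(D) is finite; the longest accepting path visits 4 useful states, giving maximum string length 3.
Counting accepting paths from q4 by length: 1 of length 0, 1 of length 1, 1 of length 2, 1 of length 3. Total 4.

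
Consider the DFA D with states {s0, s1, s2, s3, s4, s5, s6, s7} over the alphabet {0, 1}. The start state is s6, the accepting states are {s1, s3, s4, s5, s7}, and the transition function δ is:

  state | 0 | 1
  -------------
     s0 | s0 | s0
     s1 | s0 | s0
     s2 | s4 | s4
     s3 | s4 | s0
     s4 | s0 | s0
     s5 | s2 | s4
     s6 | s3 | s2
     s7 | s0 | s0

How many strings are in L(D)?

The useful subgraph on states {s2, s3, s4, s6} is acyclic, so L(D) is finite; the longest accepting path visits 3 useful states, giving maximum string length 2.
Counting accepting paths from s6 by length: 1 of length 1, 3 of length 2. Total 4.

4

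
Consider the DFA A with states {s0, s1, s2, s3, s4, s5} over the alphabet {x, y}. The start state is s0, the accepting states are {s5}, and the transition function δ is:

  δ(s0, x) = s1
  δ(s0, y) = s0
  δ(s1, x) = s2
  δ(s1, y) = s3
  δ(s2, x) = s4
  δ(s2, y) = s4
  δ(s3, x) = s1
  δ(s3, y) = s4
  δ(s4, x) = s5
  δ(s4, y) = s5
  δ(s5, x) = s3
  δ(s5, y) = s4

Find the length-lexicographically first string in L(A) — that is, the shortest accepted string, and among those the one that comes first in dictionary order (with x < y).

A breadth-first search from s0 reaches an accepting state first via the path s0 → s1 → s2 → s4 → s5 on input xxxx.
No string of length < 4 is accepted (BFS exhausts all shorter strings without reaching an accepting state), and xxxx is the lexicographically least accepting string of length 4.

xxxx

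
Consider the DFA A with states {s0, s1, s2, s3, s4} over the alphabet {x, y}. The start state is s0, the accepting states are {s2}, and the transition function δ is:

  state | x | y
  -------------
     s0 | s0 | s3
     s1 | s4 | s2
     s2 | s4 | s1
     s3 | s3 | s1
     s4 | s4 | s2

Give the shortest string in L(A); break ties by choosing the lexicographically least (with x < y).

A breadth-first search from s0 reaches an accepting state first via the path s0 → s3 → s1 → s2 on input yyy.
No string of length < 3 is accepted (BFS exhausts all shorter strings without reaching an accepting state), and yyy is the lexicographically least accepting string of length 3.

yyy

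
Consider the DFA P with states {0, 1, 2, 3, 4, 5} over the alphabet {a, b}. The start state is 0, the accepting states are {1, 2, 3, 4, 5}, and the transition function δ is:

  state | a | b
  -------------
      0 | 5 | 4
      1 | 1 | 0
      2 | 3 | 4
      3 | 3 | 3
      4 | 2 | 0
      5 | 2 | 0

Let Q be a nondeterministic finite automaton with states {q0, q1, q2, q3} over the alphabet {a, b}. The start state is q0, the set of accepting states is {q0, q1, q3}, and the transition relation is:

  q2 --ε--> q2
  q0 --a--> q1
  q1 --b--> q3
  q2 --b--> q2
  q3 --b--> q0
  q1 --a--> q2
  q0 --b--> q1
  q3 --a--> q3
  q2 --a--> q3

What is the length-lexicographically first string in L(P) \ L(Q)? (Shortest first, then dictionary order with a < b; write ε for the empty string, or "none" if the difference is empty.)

aa

The string aa is accepted by P but not by Q.
No shorter string lies in the difference, and aa is the lexicographically first length-2 string in L(P) \ L(Q).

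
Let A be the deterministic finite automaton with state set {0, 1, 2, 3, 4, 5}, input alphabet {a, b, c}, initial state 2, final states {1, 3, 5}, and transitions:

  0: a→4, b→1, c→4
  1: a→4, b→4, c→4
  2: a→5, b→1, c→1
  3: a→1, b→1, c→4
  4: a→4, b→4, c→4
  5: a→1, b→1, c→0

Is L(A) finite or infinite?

The useful states (reachable from 2 and able to reach an accepting state) are {0, 1, 2, 5}.
Restricted to these states the transition graph has no cycle, so every accepting path has bounded length and L is finite.

finite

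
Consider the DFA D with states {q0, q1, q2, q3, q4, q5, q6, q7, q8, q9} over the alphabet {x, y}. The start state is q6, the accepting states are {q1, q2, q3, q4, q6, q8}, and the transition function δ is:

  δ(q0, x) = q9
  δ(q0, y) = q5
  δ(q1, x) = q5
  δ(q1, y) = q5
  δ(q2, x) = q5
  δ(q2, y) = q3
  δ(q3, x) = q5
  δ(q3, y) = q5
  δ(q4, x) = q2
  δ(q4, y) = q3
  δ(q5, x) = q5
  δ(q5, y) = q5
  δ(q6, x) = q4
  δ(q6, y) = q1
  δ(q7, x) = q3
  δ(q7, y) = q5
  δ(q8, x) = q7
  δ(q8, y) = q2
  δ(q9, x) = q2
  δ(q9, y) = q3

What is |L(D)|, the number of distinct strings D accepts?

The useful subgraph on states {q1, q2, q3, q4, q6} is acyclic, so L(D) is finite; the longest accepting path visits 4 useful states, giving maximum string length 3.
Counting accepting paths from q6 by length: 1 of length 0, 2 of length 1, 2 of length 2, 1 of length 3. Total 6.

6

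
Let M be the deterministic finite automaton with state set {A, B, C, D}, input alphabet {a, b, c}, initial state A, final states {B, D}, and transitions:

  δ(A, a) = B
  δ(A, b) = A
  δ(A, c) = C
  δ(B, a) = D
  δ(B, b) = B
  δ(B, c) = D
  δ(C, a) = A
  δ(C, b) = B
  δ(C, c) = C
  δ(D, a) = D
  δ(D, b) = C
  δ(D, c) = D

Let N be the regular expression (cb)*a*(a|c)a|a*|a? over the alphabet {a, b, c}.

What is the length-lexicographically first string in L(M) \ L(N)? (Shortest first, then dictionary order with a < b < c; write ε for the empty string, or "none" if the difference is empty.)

The string ab is accepted by M but not by N.
No shorter string lies in the difference, and ab is the lexicographically first length-2 string in L(M) \ L(N).

ab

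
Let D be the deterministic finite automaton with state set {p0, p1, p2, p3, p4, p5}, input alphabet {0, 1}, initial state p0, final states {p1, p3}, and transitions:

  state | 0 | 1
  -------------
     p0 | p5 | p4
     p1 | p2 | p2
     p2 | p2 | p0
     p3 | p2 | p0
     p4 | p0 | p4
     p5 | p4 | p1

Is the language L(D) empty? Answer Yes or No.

No

The string 01 is accepted: the run p0 → p5 → p1 ends in the accepting state p1.
Since at least one string is accepted, L(D) is not empty.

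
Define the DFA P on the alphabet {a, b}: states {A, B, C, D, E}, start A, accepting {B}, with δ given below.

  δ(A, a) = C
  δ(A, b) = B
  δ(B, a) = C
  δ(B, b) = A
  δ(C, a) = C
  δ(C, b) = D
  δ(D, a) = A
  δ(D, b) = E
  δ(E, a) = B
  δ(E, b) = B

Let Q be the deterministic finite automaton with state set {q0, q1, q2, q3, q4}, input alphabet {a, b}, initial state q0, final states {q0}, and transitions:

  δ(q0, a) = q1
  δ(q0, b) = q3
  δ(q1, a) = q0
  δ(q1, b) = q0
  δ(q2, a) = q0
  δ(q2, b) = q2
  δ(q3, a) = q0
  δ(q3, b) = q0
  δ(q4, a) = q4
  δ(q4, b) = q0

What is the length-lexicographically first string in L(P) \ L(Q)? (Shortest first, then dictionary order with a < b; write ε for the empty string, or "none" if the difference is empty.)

b

The string b is accepted by P but not by Q.
No shorter string lies in the difference, and b is the lexicographically first length-1 string in L(P) \ L(Q).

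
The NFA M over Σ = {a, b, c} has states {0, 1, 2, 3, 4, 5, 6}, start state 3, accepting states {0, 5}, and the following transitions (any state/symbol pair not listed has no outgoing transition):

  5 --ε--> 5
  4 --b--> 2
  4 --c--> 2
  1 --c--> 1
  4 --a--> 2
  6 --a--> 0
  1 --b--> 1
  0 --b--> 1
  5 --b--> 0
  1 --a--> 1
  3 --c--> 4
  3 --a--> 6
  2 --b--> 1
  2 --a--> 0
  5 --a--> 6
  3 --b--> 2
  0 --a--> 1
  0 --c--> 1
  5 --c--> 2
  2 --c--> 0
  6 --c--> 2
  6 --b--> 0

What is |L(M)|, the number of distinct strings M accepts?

The useful subgraph on states {0, 2, 3, 4, 6} is acyclic, so L(M) is finite; the longest accepting path visits 4 useful states, giving maximum string length 3.
Counting accepting paths from 3 by length: 4 of length 2, 8 of length 3. Total 12.

12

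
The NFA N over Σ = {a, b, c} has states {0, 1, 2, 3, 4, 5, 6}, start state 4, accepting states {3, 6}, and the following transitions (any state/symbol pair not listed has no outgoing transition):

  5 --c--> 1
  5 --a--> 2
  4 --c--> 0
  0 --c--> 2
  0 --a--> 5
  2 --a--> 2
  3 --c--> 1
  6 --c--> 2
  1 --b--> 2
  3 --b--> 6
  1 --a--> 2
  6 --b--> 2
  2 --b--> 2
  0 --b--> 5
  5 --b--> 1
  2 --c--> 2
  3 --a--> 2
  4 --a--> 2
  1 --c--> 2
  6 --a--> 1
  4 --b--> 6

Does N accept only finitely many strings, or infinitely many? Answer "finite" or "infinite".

finite

The useful states (reachable from 4 and able to reach an accepting state) are {4, 6}.
Restricted to these states the transition graph has no cycle, so every accepting path has bounded length and L is finite.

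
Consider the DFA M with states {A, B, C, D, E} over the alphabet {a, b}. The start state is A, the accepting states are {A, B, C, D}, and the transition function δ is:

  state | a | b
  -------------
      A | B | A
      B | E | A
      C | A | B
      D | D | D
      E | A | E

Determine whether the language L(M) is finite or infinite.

State A is reachable from the start and can reach an accepting state, and it lies on the cycle A → A.
Traversing that cycle any number of times yields accepted strings of unbounded length, so the language is infinite.

infinite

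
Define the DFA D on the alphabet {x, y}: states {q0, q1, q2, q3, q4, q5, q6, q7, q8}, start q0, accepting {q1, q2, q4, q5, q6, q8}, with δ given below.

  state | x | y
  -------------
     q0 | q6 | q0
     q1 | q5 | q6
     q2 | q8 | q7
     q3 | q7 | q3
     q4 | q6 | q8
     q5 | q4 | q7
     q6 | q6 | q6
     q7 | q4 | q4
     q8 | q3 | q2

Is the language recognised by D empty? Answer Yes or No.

The string x is accepted: the run q0 → q6 ends in the accepting state q6.
Since at least one string is accepted, L(D) is not empty.

No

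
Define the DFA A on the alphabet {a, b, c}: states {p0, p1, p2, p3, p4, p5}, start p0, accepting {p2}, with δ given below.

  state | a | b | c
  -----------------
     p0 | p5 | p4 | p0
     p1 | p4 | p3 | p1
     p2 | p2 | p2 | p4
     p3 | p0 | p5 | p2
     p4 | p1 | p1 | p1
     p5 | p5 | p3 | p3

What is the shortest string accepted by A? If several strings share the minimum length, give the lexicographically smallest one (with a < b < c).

A breadth-first search from p0 reaches an accepting state first via the path p0 → p5 → p3 → p2 on input abc.
No string of length < 3 is accepted (BFS exhausts all shorter strings without reaching an accepting state), and abc is the lexicographically least accepting string of length 3.

abc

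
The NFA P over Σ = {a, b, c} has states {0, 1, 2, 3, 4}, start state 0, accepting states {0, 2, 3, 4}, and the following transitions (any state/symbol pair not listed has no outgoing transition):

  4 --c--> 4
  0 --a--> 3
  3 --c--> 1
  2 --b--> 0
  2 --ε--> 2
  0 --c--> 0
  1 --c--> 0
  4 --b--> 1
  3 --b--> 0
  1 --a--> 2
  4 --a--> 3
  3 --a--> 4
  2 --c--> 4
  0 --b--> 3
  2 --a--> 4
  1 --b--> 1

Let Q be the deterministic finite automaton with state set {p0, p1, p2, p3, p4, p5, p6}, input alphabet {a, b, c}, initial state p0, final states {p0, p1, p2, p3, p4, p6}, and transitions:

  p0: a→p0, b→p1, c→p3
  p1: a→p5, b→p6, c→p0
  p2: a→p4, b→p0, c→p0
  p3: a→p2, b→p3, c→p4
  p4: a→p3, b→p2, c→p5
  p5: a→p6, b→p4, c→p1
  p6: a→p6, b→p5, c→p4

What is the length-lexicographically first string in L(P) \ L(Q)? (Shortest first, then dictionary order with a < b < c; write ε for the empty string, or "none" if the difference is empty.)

The string ba is accepted by P but not by Q.
No shorter string lies in the difference, and ba is the lexicographically first length-2 string in L(P) \ L(Q).

ba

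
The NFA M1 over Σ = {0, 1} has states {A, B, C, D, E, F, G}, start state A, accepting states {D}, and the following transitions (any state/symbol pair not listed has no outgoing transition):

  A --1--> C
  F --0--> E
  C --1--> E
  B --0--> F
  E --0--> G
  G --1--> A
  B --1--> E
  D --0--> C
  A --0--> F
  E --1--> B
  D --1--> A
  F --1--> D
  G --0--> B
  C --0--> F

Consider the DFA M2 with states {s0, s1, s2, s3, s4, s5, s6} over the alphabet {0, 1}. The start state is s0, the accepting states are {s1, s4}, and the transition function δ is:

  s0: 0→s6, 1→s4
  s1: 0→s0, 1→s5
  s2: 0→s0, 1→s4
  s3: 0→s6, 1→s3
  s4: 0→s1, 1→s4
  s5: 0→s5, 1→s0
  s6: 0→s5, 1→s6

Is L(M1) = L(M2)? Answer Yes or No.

The string 01 is accepted by M1 but rejected by M2.
So L(M1) ≠ L(M2).

No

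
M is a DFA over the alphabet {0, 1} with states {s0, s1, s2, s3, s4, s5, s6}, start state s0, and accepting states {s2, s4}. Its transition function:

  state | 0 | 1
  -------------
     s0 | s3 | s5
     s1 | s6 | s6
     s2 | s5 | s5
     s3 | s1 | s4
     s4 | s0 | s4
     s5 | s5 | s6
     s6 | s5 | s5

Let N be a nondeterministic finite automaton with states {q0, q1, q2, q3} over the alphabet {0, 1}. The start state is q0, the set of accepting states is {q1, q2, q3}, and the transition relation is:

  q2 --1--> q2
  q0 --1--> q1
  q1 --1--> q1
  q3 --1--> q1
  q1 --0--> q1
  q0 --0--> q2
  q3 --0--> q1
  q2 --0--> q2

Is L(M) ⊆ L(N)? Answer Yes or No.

Yes

Exploring the product automaton M × N from the start pair (s0, q0), following both machines on each input symbol, reaches 9 state pairs: (s0, q0), (s3, q2), (s5, q1), (s1, q2), (s4, q2), (s6, q1), (s6, q2), (s0, q2), (s5, q2).
M accepts in {s2, s4} and N accepts in {q1, q2, q3}. The reachable pairs whose M-component is accepting are (s4, q2); in each of them the N-component is accepting too, so the product for L(M) \ L(N) (M-component accepting, N-component rejecting) has no reachable accepting pair and the difference is empty.
Hence every string in L(M) is also in L(N).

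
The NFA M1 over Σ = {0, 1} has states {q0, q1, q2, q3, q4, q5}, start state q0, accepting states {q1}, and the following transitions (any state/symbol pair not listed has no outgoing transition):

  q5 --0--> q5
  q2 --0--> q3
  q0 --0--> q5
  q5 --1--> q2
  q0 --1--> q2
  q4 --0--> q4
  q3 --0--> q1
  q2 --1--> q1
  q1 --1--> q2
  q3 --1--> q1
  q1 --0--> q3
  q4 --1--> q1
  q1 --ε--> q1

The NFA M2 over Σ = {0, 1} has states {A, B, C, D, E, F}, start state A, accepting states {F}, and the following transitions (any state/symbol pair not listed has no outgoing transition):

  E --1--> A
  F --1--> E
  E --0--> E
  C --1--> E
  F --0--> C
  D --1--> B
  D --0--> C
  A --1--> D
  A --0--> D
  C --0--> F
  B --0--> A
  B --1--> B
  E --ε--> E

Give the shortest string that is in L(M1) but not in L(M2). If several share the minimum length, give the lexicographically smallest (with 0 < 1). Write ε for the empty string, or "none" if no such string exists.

11

The string 11 is accepted by M1 but not by M2.
No shorter string lies in the difference, and 11 is the lexicographically first length-2 string in L(M1) \ L(M2).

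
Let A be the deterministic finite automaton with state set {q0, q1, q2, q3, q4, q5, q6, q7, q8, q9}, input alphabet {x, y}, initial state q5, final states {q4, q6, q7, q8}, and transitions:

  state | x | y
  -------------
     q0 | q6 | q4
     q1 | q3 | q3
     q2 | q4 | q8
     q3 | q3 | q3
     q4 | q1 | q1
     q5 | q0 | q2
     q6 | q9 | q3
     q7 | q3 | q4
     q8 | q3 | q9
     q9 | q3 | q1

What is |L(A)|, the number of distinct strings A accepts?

The useful subgraph on states {q0, q2, q4, q5, q6, q8} is acyclic, so L(A) is finite; the longest accepting path visits 3 useful states, giving maximum string length 2.
Counting accepting paths from q5 by length: 4 of length 2. Total 4.

4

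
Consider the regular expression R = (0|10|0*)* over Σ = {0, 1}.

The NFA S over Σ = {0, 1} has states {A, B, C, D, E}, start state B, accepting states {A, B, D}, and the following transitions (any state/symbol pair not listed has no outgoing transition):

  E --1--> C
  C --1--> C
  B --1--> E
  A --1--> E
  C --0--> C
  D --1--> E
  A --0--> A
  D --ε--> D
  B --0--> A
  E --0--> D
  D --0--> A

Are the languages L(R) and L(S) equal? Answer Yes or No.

Yes

Converting the expression R to a DFA (subset construction, then merging equivalent states) gives the minimal DFA with states {r0, r1, r2}, start state r0, accepting states {r0} and transitions r0: 0→r0, 1→r1; r1: 0→r0, 1→r2; r2: 0→r2, 1→r2.
Exploring the product automaton R × S from the start pair (r0, B), following both machines on each input symbol, reaches 5 state pairs: (r0, B), (r0, A), (r1, E), (r0, D), (r2, C).
R accepts in {r0} and S accepts in {A, B, D}. In every reachable pair the two components are either both accepting — (r0, B), (r0, A), (r0, D) — or both non-accepting, so no string is accepted by exactly one of the machines: L(R) \ L(S) and L(S) \ L(R) are both empty.
Hence every string is accepted by R iff it is accepted by S, and the two languages coincide.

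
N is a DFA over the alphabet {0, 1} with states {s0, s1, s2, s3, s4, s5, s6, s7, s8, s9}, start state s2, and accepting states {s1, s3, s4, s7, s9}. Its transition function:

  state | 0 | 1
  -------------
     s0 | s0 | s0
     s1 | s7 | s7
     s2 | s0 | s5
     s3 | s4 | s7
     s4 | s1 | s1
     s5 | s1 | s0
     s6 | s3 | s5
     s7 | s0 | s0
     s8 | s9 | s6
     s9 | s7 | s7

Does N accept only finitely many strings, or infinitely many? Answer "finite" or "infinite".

The useful states (reachable from s2 and able to reach an accepting state) are {s1, s2, s5, s7}.
Restricted to these states the transition graph has no cycle, so every accepting path has bounded length and L is finite.

finite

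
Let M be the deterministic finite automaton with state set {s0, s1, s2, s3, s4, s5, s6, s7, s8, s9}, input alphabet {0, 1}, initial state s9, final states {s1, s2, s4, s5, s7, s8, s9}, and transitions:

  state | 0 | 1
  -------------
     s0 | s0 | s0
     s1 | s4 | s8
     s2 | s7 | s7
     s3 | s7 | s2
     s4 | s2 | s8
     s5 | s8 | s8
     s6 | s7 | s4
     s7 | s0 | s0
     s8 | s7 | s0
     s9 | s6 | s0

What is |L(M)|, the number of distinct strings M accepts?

The useful subgraph on states {s2, s4, s6, s7, s8, s9} is acyclic, so L(M) is finite; the longest accepting path visits 5 useful states, giving maximum string length 4.
Counting accepting paths from s9 by length: 1 of length 0, 2 of length 2, 2 of length 3, 3 of length 4. Total 8.

8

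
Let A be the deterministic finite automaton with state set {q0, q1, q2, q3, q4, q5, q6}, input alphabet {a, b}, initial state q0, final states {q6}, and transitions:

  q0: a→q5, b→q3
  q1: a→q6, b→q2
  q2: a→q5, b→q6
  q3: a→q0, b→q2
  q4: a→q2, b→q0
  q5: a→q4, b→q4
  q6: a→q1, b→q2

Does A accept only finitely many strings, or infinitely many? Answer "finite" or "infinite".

infinite

State q0 is reachable from the start and can reach an accepting state, and it lies on the cycle q0 → q3 → q0.
Traversing that cycle any number of times yields accepted strings of unbounded length, so the language is infinite.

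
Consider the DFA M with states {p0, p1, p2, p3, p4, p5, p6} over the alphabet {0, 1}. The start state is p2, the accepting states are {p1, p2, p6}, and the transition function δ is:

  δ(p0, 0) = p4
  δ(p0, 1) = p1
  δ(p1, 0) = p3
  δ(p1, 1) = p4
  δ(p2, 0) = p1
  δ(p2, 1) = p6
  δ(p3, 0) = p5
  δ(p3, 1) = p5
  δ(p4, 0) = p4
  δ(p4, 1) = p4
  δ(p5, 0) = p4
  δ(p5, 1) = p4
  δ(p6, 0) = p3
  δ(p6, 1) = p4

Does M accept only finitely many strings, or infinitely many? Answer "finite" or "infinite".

The useful states (reachable from p2 and able to reach an accepting state) are {p1, p2, p6}.
Restricted to these states the transition graph has no cycle, so every accepting path has bounded length and L is finite.

finite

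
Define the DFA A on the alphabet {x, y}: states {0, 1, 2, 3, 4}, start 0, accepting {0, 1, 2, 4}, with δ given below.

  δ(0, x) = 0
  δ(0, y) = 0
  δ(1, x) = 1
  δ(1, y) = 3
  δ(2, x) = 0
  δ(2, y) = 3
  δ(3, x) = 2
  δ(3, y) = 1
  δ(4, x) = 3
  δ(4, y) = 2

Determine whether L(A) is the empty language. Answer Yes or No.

The empty string ε is accepted: the run 0 ends in the accepting state 0.
Since at least one string is accepted, L(A) is not empty.

No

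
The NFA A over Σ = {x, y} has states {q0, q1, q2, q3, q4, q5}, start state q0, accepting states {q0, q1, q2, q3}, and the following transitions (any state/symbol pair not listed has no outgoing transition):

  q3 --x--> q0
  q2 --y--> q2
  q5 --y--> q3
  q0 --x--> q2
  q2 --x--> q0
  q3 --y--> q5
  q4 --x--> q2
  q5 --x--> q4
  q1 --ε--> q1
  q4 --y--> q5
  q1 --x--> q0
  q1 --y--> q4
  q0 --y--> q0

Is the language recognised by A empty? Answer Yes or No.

The empty string ε is accepted: the run q0 ends in the accepting state q0.
Since at least one string is accepted, L(A) is not empty.

No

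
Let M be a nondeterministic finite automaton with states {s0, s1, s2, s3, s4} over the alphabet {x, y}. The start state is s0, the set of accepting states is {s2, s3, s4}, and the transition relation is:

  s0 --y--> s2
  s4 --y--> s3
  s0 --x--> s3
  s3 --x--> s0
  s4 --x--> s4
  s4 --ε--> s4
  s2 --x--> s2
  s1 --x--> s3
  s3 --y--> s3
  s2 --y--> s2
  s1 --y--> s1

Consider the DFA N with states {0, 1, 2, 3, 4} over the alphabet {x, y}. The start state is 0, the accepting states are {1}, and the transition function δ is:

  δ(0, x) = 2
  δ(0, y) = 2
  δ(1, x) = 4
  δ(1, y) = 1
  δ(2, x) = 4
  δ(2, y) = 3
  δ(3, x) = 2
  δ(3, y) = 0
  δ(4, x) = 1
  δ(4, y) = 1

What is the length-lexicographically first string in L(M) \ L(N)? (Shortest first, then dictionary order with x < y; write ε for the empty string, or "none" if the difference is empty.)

The string x is accepted by M but not by N.
No shorter string lies in the difference, and x is the lexicographically first length-1 string in L(M) \ L(N).

x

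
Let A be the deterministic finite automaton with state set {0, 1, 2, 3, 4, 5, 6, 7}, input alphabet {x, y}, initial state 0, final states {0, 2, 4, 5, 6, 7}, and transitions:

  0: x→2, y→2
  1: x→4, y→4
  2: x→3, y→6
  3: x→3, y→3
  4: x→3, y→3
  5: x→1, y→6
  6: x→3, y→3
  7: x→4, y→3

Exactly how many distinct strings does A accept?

The useful subgraph on states {0, 2, 6} is acyclic, so L(A) is finite; the longest accepting path visits 3 useful states, giving maximum string length 2.
Counting accepting paths from 0 by length: 1 of length 0, 2 of length 1, 2 of length 2. Total 5.

5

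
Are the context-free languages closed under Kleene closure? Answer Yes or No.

If S₁ is the start symbol of a grammar for L, the grammar with new start symbol S and productions S → S₁S | ε generates L*.
So the context-free languages are closed under Kleene star.

Yes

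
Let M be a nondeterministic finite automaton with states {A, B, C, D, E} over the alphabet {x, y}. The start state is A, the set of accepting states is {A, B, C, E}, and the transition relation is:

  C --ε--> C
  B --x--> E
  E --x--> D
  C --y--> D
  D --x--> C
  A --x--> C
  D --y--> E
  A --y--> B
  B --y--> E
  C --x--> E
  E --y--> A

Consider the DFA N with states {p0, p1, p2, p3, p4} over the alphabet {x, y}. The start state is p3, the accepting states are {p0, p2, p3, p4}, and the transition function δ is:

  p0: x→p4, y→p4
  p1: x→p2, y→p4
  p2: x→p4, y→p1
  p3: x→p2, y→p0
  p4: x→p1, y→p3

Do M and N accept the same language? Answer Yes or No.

Yes

Exploring the product automaton M × N from the start pair (A, p3), following both machines on each input symbol, reaches 5 state pairs: (A, p3), (C, p2), (B, p0), (E, p4), (D, p1).
M accepts in {A, B, C, E} and N accepts in {p0, p2, p3, p4}. In every reachable pair the two components are either both accepting — (A, p3), (C, p2), (B, p0), (E, p4) — or both non-accepting, so no string is accepted by exactly one of the machines: L(M) \ L(N) and L(N) \ L(M) are both empty.
Hence every string is accepted by M iff it is accepted by N, and the two languages coincide.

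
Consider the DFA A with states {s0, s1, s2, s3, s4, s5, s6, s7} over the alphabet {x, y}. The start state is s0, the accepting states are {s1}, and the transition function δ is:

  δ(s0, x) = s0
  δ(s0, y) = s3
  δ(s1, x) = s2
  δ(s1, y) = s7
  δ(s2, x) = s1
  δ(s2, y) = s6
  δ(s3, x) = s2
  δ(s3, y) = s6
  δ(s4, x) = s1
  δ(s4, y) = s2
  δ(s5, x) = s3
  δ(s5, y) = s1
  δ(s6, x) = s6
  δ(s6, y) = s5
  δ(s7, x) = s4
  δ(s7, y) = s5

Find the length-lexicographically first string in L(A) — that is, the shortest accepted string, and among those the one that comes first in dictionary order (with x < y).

A breadth-first search from s0 reaches an accepting state first via the path s0 → s3 → s2 → s1 on input yxx.
No string of length < 3 is accepted (BFS exhausts all shorter strings without reaching an accepting state), and yxx is the lexicographically least accepting string of length 3.

yxx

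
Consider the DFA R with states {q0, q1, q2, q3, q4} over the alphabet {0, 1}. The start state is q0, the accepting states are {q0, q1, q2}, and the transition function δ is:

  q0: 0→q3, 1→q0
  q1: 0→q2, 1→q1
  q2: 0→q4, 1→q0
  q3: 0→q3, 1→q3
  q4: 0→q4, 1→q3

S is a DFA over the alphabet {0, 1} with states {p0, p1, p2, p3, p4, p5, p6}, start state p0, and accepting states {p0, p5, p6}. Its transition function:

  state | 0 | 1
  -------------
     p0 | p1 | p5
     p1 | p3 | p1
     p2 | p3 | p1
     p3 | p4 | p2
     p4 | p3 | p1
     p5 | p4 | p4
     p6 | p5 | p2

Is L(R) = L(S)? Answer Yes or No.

No

The string 11 is accepted by R but rejected by S.
So L(R) ≠ L(S).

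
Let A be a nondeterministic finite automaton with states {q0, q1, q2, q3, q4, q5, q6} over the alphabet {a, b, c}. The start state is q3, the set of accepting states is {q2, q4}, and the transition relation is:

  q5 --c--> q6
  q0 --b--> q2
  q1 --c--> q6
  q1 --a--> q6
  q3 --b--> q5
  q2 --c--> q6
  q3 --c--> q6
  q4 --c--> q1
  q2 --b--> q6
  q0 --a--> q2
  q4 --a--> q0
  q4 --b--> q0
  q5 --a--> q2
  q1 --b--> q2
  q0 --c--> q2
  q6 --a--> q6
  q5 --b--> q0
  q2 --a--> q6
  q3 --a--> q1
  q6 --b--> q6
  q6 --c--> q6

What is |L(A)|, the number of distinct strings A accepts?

The useful subgraph on states {q0, q1, q2, q3, q5} is acyclic, so L(A) is finite; the longest accepting path visits 4 useful states, giving maximum string length 3.
Counting accepting paths from q3 by length: 2 of length 2, 3 of length 3. Total 5.

5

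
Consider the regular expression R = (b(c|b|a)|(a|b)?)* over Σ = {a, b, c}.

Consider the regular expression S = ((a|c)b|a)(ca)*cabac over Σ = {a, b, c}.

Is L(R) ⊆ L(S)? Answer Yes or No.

No

The empty string ε is in L(R) but not in L(S).
So L(R) ⊄ L(S).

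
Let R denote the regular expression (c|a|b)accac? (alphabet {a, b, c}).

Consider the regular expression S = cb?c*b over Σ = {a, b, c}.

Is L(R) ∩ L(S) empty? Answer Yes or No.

Yes

Converting the expression R to a DFA (subset construction, then merging equivalent states) gives the minimal DFA with states {r0, r1, r2, r3, r4, r5, r6, r7}, start state r0, accepting states {r6, r7} and transitions r0: a→r1, b→r1, c→r1; r1: a→r2, b→r3, c→r3; r2: a→r3, b→r3, c→r4; r3: a→r3, b→r3, c→r3; r4: a→r3, b→r3, c→r5; r5: a→r6, b→r3, c→r3; r6: a→r3, b→r3, c→r7; r7: a→r3, b→r3, c→r3.
Converting the expression S to a DFA (subset construction, then merging equivalent states) gives the minimal DFA with states {s0, s1, s2, s3, s4, s5}, start state s0, accepting states {s3, s5} and transitions s0: a→s1, b→s1, c→s2; s1: a→s1, b→s1, c→s1; s2: a→s1, b→s3, c→s4; s3: a→s1, b→s5, c→s4; s4: a→s1, b→s5, c→s4; s5: a→s1, b→s1, c→s1.
Exploring the product automaton R × S from the start pair (r0, s0), following both machines on each input symbol, reaches 12 state pairs: (r0, s0), (r1, s1), (r1, s2), (r2, s1), (r3, s1), (r3, s3), (r3, s4), (r4, s1), (r3, s5), (r5, s1), (r6, s1), (r7, s1).
R accepts in {r6, r7} and S accepts in {s3, s5}; no reachable pair has both components accepting, so no string drives both machines to acceptance simultaneously and L(R) ∩ L(S) = ∅.
So no string is accepted by both, and the intersection is empty.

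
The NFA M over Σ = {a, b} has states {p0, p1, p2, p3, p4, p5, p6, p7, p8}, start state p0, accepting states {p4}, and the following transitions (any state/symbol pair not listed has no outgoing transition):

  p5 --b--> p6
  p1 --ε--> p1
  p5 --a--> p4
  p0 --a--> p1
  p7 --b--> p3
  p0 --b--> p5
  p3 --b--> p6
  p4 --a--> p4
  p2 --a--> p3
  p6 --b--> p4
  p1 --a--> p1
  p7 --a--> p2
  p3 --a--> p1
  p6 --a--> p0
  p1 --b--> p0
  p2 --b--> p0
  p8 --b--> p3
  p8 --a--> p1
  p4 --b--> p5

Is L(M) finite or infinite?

infinite

State p0 is reachable from the start and can reach an accepting state, and it lies on the cycle p0 → p1 → p0.
Traversing that cycle any number of times yields accepted strings of unbounded length, so the language is infinite.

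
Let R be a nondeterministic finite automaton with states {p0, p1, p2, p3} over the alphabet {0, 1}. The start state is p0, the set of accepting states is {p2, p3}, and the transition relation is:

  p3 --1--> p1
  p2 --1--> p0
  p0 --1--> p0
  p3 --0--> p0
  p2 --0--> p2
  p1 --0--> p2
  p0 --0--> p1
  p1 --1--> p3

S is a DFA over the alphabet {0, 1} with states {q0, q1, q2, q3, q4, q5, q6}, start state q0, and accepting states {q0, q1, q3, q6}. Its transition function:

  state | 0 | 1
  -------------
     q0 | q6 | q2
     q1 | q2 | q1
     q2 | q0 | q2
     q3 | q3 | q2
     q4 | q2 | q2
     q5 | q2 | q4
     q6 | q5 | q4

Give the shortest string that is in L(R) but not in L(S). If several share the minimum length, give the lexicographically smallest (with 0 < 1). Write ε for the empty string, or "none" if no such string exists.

The string 00 is accepted by R but not by S.
No shorter string lies in the difference, and 00 is the lexicographically first length-2 string in L(R) \ L(S).

00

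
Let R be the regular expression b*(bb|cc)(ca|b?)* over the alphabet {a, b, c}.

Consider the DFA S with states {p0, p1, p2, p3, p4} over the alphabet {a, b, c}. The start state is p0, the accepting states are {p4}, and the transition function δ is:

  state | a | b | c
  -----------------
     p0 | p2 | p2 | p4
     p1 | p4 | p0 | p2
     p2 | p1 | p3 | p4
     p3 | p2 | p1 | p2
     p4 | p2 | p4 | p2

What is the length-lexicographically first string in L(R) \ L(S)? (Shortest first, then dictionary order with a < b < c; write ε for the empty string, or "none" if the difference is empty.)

bb

The string bb is accepted by R but not by S.
No shorter string lies in the difference, and bb is the lexicographically first length-2 string in L(R) \ L(S).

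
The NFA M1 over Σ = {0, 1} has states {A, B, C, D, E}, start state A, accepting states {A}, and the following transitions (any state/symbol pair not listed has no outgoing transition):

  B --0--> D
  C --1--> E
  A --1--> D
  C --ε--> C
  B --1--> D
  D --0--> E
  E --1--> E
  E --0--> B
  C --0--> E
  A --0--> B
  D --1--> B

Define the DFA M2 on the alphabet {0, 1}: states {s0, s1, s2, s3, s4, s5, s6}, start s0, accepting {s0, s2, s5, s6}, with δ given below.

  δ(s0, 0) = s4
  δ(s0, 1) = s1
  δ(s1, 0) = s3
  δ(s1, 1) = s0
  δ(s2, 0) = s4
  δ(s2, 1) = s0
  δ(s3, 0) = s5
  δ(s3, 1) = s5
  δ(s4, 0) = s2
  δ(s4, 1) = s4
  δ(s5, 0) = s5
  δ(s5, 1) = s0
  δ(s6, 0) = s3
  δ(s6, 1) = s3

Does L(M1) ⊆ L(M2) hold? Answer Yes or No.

Exploring the product automaton M1 × M2 from the start pair (A, s0), following both machines on each input symbol, reaches 19 state pairs: (A, s0), (B, s4), (D, s1), (D, s2), (D, s4), (E, s3), (B, s0), (E, s4), (E, s2), (B, s5), (E, s5), (B, s2), (E, s0), (D, s5), (D, s0), (E, s1), (B, s1), (B, s3), (D, s3).
M1 accepts in {A} and M2 accepts in {s0, s2, s5, s6}. The reachable pairs whose M1-component is accepting are (A, s0); in each of them the M2-component is accepting too, so the product for L(M1) \ L(M2) (M1-component accepting, M2-component rejecting) has no reachable accepting pair and the difference is empty.
Hence every string in L(M1) is also in L(M2).

Yes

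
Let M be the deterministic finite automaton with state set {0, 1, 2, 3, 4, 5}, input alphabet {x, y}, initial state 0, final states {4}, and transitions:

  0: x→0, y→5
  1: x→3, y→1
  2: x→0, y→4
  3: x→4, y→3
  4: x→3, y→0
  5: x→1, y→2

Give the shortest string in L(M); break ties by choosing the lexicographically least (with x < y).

yyy

A breadth-first search from 0 reaches an accepting state first via the path 0 → 5 → 2 → 4 on input yyy.
No string of length < 3 is accepted (BFS exhausts all shorter strings without reaching an accepting state), and yyy is the lexicographically least accepting string of length 3.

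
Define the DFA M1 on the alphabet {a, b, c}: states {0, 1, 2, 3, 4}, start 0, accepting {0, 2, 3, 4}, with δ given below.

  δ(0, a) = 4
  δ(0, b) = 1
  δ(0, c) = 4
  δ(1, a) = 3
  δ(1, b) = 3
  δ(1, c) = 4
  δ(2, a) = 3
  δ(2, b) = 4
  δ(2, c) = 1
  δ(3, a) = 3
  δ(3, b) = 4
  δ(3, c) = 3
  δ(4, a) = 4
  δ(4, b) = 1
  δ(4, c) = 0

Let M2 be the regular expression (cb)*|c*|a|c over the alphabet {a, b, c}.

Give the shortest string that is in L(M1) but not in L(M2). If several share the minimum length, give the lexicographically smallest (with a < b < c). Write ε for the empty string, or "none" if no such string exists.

aa

The string aa is accepted by M1 but not by M2.
No shorter string lies in the difference, and aa is the lexicographically first length-2 string in L(M1) \ L(M2).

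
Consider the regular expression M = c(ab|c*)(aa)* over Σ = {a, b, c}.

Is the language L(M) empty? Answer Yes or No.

The string c matches the expression, so it belongs to L(M).
Since L(M) contains at least one string, it is not empty.

No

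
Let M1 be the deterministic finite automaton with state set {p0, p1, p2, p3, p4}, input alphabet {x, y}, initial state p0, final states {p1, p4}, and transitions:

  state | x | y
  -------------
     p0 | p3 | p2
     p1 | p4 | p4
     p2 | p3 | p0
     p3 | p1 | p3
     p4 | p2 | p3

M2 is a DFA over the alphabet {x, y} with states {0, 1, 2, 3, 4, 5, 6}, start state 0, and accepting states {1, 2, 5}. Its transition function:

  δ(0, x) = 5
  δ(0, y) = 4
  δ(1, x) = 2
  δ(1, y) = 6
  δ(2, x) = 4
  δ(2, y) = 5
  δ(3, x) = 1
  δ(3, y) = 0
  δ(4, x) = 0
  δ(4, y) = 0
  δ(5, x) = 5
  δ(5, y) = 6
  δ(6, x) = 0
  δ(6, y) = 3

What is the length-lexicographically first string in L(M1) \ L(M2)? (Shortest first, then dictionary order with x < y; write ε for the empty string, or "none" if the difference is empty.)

The string xxy is accepted by M1 but not by M2.
No shorter string lies in the difference, and xxy is the lexicographically first length-3 string in L(M1) \ L(M2).

xxy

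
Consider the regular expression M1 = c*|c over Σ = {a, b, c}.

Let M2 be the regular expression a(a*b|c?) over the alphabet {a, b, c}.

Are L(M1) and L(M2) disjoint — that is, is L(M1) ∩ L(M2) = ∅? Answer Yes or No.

Converting the expression M1 to a DFA (subset construction, then merging equivalent states) gives the minimal DFA with states {r0, r1}, start state r0, accepting states {r0} and transitions r0: a→r1, b→r1, c→r0; r1: a→r1, b→r1, c→r1.
Converting the expression M2 to a DFA (subset construction, then merging equivalent states) gives the minimal DFA with states {t0, t1, t2, t3, t4}, start state t0, accepting states {t1, t4} and transitions t0: a→t1, b→t2, c→t2; t1: a→t3, b→t4, c→t4; t2: a→t2, b→t2, c→t2; t3: a→t3, b→t4, c→t2; t4: a→t2, b→t2, c→t2.
Exploring the product automaton M1 × M2 from the start pair (r0, t0), following both machines on each input symbol, reaches 6 state pairs: (r0, t0), (r1, t1), (r1, t2), (r0, t2), (r1, t3), (r1, t4).
M1 accepts in {r0} and M2 accepts in {t1, t4}; no reachable pair has both components accepting, so no string drives both machines to acceptance simultaneously and L(M1) ∩ L(M2) = ∅.
So no string is accepted by both, and the intersection is empty.

Yes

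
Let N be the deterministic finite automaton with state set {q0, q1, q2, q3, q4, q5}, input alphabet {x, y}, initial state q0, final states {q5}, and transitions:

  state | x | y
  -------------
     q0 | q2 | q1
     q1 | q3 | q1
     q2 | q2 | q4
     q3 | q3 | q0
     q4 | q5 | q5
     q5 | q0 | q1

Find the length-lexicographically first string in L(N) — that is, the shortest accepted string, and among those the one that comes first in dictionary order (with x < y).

A breadth-first search from q0 reaches an accepting state first via the path q0 → q2 → q4 → q5 on input xyx.
No string of length < 3 is accepted (BFS exhausts all shorter strings without reaching an accepting state), and xyx is the lexicographically least accepting string of length 3.

xyx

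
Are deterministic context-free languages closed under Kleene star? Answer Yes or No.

No

L = {c aⁿbⁿ : n≥0} ∪ {cc aⁿb²ⁿ : n≥0} is a DCFL (the number of leading c's fixes which ratio the DPDA checks), but L* is not. Every word of L starts with c, so in a factorisation of the string cc aⁱbʲ (i≥1) into words of L each factor begins at one of the two c's: either the whole string is a single word of L (forcing j = 2i), or it splits as c · (c aⁱbʲ) with c ∈ L (take n = 0) and c aⁱbʲ ∈ L (forcing j = i). Thus L* ∩ cca⁺b* = {cc aⁿbⁿ : n≥1} ∪ {cc aⁿb²ⁿ : n≥1}. A DPDA for L* would give one for this intersection with a regular set, and, started from its configuration after reading cc, one for {aⁿbⁿ : n≥1} ∪ {aⁿb²ⁿ : n≥1}, which no deterministic PDA accepts (a DPDA for it would have a single run on aⁿb²ⁿ, accepting after the prefix aⁿbⁿ and accepting again after n more b's; an ordinary PDA that simulates it on a's and b's and, at any moment when it is accepting, may switch to reading only a fresh letter d while feeding each d to the simulation as a b, would accept aⁱbʲdᵏ (k≥1) exactly when both aⁱbʲ and aⁱbʲ⁺ᵏ are in the language, i.e. its language intersected with the regular set a*b*d⁺ would be exactly {aⁿbⁿdⁿ : n≥1} — impossible, since context-free languages are closed under intersection with regular sets and {aⁿbⁿdⁿ} is not context-free). So L* is not a DCFL.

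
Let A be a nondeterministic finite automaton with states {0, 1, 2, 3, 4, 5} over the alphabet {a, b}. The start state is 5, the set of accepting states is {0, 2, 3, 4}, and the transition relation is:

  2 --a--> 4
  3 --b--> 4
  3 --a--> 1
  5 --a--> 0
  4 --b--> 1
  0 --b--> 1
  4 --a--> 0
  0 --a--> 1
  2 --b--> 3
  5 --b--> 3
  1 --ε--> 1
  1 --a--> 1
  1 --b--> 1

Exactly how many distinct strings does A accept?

The useful subgraph on states {0, 3, 4, 5} is acyclic, so L(A) is finite; the longest accepting path visits 4 useful states, giving maximum string length 3.
Counting accepting paths from 5 by length: 2 of length 1, 1 of length 2, 1 of length 3. Total 4.

4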